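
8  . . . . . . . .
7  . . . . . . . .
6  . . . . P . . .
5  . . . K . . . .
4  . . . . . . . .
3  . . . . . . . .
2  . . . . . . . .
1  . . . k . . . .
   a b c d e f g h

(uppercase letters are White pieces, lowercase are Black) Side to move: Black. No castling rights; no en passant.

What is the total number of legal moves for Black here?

5

Black to move; king on d1.
In check: no.
Legal moves: Ke2, Kd2, Kc2, Ke1, Kc1.
Count: 5.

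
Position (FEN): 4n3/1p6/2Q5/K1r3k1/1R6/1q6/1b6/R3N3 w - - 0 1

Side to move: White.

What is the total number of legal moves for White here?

4

White to move; king on a5.
In check: yes, from the black rook on c5.
Legal moves: Kb6, Qxc5+, Qb5, Rb5.
Count: 4.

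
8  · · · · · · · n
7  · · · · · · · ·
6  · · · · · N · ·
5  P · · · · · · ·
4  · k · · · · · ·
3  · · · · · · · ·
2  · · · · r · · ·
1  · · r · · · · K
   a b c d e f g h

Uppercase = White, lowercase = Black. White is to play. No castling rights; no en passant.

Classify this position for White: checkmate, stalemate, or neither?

checkmate

White to move; white king on h1.
In check: yes, from the black rook on c1.
King squares — g1: attacked by Rc1; g2: attacked by Re2; h2: attacked by Re2.
Legal moves for White: none.
In check with no legal moves → checkmate.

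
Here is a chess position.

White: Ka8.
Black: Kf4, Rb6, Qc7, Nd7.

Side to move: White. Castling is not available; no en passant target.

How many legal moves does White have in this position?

White to move; king on a8.
In check: no.
Legal moves: none.
Count: 0.

0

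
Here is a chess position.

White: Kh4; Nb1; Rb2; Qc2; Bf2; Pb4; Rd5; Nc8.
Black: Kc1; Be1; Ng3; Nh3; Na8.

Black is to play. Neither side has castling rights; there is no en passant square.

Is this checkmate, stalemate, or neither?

Black to move; black king on c1.
In check: yes, from the white queen on c2.
King squares — b1: attacked by Rb2; d1: attacked by Qc2; b2: attacked by Qc2; c2: attacked by Rb2; d2: attacked by Nb1.
Legal moves for Black: none.
In check with no legal moves → checkmate.

checkmate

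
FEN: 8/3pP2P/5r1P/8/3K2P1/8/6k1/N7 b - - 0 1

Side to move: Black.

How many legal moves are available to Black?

Black to move; king on g2.
In check: no.
Legal moves: Rf8, Rf7, Rxh6, Rg6, Re6, Rd6+, Rc6, Rb6, Ra6, Rf5, Rf4+, Rf3, Rf2, Rf1, Kh3, Kg3, Kf3, Kh2, Kf2, Kh1, Kg1, Kf1, d6, d5.
Count: 24.

24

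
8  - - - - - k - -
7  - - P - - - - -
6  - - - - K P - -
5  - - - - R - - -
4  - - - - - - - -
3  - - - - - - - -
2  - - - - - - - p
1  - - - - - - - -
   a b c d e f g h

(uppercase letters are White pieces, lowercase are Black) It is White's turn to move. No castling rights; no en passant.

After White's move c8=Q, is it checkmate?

yes

After c8=Q: black king on f8; in check: yes, from the white queen on c8.
King squares — e7: attacked by Ke6; f7: attacked by Ke6; g7: attacked by Pf6; e8: attacked by Qc8; g8: attacked by Qc8.
Black has no legal moves → checkmate.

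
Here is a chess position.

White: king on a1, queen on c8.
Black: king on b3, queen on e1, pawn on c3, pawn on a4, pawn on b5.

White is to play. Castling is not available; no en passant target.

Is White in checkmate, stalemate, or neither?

White to move; white king on a1.
In check: yes, from the black queen on e1.
King squares — b1: attacked by Qe1; a2: attacked by Kb3; b2: attacked by Kb3.
Legal moves for White: none.
In check with no legal moves → checkmate.

checkmate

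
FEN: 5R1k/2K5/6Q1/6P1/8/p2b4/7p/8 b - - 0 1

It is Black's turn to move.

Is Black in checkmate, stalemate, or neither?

Black to move; black king on h8.
In check: yes, from the white rook on f8.
King squares — g7: attacked by Qg6; h7: attacked by Qg6; g8: attacked by Qg6.
Legal moves for Black: none.
In check with no legal moves → checkmate.

checkmate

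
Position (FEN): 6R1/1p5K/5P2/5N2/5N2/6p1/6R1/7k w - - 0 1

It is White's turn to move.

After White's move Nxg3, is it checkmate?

After Nxg3: black king on h1; in check: yes, from the white knight on g3.
King squares — g1: attacked by Rg2; g2: attacked by Nf4; h2: attacked by Rg2.
Black has no legal moves → checkmate.

yes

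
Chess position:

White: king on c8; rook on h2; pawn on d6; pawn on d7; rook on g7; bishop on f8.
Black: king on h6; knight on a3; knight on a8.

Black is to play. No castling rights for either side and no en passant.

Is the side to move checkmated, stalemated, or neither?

checkmate

Black to move; black king on h6.
In check: yes, from the white rook on h2.
King squares — g5: attacked by Rg7; h5: attacked by Rh2; g6: attacked by Rg7; g7: attacked by Bf8; h7: attacked by Rh2.
Legal moves for Black: none.
In check with no legal moves → checkmate.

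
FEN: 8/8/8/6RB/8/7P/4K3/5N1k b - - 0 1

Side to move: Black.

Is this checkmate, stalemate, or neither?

stalemate

Black to move; black king on h1.
In check: no.
King squares — g1: attacked by Rg5; g2: attacked by Rg5; h2: attacked by Nf1.
Legal moves for Black: none.
Not in check and no legal moves → stalemate.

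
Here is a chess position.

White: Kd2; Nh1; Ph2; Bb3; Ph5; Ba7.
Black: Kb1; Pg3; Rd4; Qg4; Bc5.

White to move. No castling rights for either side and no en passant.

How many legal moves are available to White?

3

White to move; king on d2.
In check: yes, from the black rook on d4.
Legal moves: Ke3, Kc3, Ke1.
Count: 3.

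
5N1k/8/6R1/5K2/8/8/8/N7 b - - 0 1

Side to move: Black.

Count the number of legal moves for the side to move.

0

Black to move; king on h8.
In check: no.
Legal moves: none.
Count: 0.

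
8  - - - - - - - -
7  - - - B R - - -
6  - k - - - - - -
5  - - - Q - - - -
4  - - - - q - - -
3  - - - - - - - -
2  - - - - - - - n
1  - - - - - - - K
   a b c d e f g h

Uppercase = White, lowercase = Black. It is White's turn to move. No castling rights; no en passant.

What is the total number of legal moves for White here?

White to move; king on h1.
In check: yes, from the black queen on e4.
Legal moves: Kxh2, Kg1, Rxe4, Qxe4.
Count: 4.

4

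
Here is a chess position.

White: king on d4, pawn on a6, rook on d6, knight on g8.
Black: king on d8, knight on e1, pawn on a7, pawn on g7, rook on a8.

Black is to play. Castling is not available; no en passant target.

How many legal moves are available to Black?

3

Black to move; king on d8.
In check: yes, from the white rook on d6.
Legal moves: Ke8, Kc8, Kc7.
Count: 3.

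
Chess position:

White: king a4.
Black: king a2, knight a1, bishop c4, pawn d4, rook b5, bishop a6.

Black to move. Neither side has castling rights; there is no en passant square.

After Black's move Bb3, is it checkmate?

yes

After Bb3: white king on a4; in check: yes, from the black bishop on b3.
King squares — a3: attacked by Ka2; b3: attacked by Na1; b4: attacked by Rb5; a5: attacked by Rb5; b5: attacked by Ba6.
White has no legal moves → checkmate.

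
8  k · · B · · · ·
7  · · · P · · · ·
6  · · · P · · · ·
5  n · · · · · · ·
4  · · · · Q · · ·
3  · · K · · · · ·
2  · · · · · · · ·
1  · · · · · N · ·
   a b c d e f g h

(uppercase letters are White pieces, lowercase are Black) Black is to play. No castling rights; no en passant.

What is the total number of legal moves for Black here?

Black to move; king on a8.
In check: yes, from the white queen on e4.
Legal moves: Kb8, Ka7, Nb7, Nc6.
Count: 4.

4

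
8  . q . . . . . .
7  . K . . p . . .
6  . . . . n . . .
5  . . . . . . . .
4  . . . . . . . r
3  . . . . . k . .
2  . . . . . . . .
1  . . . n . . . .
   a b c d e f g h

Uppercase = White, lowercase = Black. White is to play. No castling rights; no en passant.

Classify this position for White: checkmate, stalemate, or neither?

White to move; white king on b7.
In check: yes, from the black queen on b8.
Legal moves for White: Kxb8, Kc6, Ka6.
White is in check but has 3 legal moves → neither.

neither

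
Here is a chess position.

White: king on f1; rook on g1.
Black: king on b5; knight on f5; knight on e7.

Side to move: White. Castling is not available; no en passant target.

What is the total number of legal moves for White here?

12

White to move; king on f1.
In check: no.
Legal moves: Rg8, Rg7, Rg6, Rg5, Rg4, Rg3, Rg2, Rh1, Kg2, Kf2, Ke2, Ke1.
Count: 12.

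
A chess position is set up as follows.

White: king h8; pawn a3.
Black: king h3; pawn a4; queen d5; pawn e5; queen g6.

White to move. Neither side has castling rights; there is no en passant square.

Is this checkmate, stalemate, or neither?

White to move; white king on h8.
In check: no.
King squares — g7: attacked by Qg6; h7: attacked by Qg6; g8: attacked by Qd5.
Legal moves for White: none.
Not in check and no legal moves → stalemate.

stalemate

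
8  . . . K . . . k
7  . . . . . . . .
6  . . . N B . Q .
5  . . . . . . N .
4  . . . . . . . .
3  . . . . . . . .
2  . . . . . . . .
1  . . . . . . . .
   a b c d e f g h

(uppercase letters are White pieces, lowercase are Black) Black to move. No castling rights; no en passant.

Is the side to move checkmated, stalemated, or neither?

stalemate

Black to move; black king on h8.
In check: no.
King squares — g7: attacked by Qg6; h7: attacked by Ng5; g8: attacked by Be6.
Legal moves for Black: none.
Not in check and no legal moves → stalemate.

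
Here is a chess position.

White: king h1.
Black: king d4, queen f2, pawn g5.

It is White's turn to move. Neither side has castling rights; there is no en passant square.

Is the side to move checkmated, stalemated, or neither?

stalemate

White to move; white king on h1.
In check: no.
King squares — g1: attacked by Qf2; g2: attacked by Qf2; h2: attacked by Qf2.
Legal moves for White: none.
Not in check and no legal moves → stalemate.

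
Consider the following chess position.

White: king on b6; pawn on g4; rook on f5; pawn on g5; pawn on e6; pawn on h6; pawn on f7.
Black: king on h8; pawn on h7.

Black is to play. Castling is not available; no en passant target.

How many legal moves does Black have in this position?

Black to move; king on h8.
In check: no.
Legal moves: none.
Count: 0.

0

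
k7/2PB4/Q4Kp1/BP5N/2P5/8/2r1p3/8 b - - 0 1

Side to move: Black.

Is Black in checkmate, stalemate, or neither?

checkmate

Black to move; black king on a8.
In check: yes, from the white queen on a6.
King squares — a7: attacked by Qa6; b7: attacked by Qa6; b8: attacked by Pc7.
Legal moves for Black: none.
In check with no legal moves → checkmate.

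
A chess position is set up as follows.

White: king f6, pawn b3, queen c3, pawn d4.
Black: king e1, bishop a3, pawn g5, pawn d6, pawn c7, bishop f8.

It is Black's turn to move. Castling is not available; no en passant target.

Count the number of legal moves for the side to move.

Black to move; king on e1.
In check: yes, from the white queen on c3.
Legal moves: Kf2, Ke2, Kf1, Kd1.
Count: 4.

4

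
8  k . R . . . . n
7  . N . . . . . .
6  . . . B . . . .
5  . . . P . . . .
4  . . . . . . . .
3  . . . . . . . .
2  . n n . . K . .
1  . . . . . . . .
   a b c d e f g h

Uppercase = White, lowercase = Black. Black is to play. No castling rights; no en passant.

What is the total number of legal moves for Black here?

Black to move; king on a8.
In check: yes, from the white rook on c8.
Legal moves: Kxb7, Ka7.
Count: 2.

2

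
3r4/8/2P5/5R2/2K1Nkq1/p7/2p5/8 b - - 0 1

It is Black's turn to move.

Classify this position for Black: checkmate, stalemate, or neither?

neither

Black to move; black king on f4.
In check: yes, from the white rook on f5.
Legal moves for Black: Kxf5, Kxe4, Ke3, Qxf5.
Black is in check but has 4 legal moves → neither.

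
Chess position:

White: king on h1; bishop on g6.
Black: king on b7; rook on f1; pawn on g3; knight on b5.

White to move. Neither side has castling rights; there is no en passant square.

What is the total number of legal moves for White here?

1

White to move; king on h1.
In check: yes, from the black rook on f1.
Legal moves: Kg2.
Count: 1.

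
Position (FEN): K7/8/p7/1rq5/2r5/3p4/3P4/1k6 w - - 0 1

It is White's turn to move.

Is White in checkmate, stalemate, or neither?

White to move; white king on a8.
In check: no.
King squares — a7: attacked by Qc5; b7: attacked by Rb5; b8: attacked by Rb5.
Legal moves for White: none.
Not in check and no legal moves → stalemate.

stalemate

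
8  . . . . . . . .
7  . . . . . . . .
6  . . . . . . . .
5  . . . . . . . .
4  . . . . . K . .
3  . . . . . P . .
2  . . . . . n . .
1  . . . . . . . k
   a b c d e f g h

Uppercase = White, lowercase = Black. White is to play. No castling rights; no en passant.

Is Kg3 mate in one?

After Kg3: black king on h1; in check: no.
Black is not in check, so this cannot be checkmate.

no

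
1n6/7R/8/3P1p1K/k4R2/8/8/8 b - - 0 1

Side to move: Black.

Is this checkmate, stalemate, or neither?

neither

Black to move; black king on a4.
In check: yes, from the white rook on f4.
Legal moves for Black: Kb5, Ka5, Kb3, Ka3.
Black is in check but has 4 legal moves → neither.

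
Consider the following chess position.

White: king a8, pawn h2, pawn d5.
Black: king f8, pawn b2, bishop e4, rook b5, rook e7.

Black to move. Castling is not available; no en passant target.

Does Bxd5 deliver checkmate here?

yes

After Bxd5: white king on a8; in check: yes, from the black bishop on d5.
King squares — a7: attacked by Re7; b7: attacked by Rb5; b8: attacked by Rb5.
White has no legal moves → checkmate.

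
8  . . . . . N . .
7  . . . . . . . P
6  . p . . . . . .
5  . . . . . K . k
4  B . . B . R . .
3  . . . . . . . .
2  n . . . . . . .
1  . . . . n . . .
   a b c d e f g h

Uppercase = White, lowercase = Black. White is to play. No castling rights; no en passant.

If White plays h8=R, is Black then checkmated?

After h8=R: black king on h5; in check: yes, from the white rook on h8.
King squares — g4: attacked by Rf4; h4: attacked by Rf4; g5: attacked by Kf5; g6: attacked by Kf5; h6: attacked by Rh8.
Black has no legal moves → checkmate.

yes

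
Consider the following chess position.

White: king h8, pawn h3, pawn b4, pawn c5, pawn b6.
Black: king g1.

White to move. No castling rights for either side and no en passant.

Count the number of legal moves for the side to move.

White to move; king on h8.
In check: no.
Legal moves: Kg8, Kh7, Kg7, b7, c6, b5, h4.
Count: 7.

7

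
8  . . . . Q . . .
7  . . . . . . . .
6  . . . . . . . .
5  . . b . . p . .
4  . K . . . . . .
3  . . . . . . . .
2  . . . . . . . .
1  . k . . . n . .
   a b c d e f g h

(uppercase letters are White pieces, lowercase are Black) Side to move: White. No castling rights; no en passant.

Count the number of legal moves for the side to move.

White to move; king on b4.
In check: yes, from the black bishop on c5.
Legal moves: Kxc5, Kb5, Ka5, Kc4, Ka4, Kc3, Kb3.
Count: 7.

7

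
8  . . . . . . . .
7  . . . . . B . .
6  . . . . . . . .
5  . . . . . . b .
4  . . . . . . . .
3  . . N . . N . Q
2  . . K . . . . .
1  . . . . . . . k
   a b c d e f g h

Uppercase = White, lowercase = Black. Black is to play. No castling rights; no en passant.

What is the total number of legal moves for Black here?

0

Black to move; king on h1.
In check: yes, from the white queen on h3.
Legal moves: none.
Count: 0.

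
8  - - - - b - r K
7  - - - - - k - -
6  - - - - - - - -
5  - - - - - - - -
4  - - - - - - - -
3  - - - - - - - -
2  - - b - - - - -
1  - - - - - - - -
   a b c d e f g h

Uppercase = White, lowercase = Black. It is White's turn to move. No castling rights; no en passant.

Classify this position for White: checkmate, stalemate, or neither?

checkmate

White to move; white king on h8.
In check: yes, from the black rook on g8.
King squares — g7: attacked by Kf7; h7: attacked by Bc2; g8: attacked by Kf7.
Legal moves for White: none.
In check with no legal moves → checkmate.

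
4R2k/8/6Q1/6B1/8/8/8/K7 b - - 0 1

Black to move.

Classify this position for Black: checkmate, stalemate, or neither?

checkmate

Black to move; black king on h8.
In check: yes, from the white rook on e8.
King squares — g7: attacked by Qg6; h7: attacked by Qg6; g8: attacked by Qg6.
Legal moves for Black: none.
In check with no legal moves → checkmate.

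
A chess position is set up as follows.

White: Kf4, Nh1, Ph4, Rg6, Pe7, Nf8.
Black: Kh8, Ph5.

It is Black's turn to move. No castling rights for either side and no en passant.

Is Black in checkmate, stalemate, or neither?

Black to move; black king on h8.
In check: no.
King squares — g7: attacked by Rg6; h7: attacked by Nf8; g8: attacked by Rg6.
Legal moves for Black: none.
Not in check and no legal moves → stalemate.

stalemate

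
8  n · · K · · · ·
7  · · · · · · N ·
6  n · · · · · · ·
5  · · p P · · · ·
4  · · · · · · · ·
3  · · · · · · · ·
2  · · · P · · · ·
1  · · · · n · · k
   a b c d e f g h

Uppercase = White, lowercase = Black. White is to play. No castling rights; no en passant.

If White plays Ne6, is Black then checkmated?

no

After Ne6: black king on h1; in check: no.
Black is not in check, so this cannot be checkmate.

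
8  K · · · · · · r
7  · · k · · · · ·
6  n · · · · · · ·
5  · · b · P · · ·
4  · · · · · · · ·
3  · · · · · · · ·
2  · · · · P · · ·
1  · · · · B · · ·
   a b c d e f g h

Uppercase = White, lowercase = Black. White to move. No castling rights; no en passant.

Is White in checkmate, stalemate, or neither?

White to move; white king on a8.
In check: yes, from the black rook on h8.
King squares — a7: attacked by Bc5; b7: attacked by Kc7; b8: attacked by Na6.
Legal moves for White: none.
In check with no legal moves → checkmate.

checkmate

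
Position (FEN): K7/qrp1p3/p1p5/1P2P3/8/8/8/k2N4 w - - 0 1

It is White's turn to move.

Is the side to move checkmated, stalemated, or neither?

White to move; white king on a8.
In check: yes, from the black queen on a7.
King squares — a7: attacked by Rb7; b7: attacked by Qa7; b8: attacked by Qa7.
Legal moves for White: none.
In check with no legal moves → checkmate.

checkmate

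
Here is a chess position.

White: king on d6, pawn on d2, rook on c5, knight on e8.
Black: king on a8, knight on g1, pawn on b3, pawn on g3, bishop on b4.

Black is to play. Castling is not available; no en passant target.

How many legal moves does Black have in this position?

Black to move; king on a8.
In check: no.
Legal moves: Kb8, Kb7, Ka7, Bxc5+, Ba5, Bc3, Ba3, Bxd2, Nh3, Nf3, Ne2, g2, b2.
Count: 13.

13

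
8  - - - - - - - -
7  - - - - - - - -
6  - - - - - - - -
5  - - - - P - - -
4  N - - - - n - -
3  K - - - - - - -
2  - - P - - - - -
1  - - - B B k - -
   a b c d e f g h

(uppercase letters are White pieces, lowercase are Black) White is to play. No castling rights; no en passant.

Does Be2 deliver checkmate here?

After Be2: black king on f1; in check: yes, from the white bishop on e2.
Black has 5 legal replies: Kg2, Kxe2, Kg1, Kxe1, Nxe2.
In check but a legal move exists → not checkmate.

no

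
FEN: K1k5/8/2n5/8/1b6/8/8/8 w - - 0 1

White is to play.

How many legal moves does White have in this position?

0

White to move; king on a8.
In check: no.
Legal moves: none.
Count: 0.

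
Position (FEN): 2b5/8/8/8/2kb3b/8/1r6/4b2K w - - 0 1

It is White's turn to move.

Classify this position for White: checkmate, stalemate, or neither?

stalemate

White to move; white king on h1.
In check: no.
King squares — g1: attacked by Bd4; g2: attacked by Rb2; h2: attacked by Rb2.
Legal moves for White: none.
Not in check and no legal moves → stalemate.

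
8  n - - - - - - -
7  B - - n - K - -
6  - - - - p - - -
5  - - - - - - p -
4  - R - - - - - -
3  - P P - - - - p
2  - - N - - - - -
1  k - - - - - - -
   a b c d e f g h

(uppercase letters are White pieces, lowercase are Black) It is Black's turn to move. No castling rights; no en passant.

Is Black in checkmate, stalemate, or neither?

Black to move; black king on a1.
In check: yes, from the white knight on c2.
Legal moves for Black: Kb2, Ka2, Kb1.
Black is in check but has 3 legal moves → neither.

neither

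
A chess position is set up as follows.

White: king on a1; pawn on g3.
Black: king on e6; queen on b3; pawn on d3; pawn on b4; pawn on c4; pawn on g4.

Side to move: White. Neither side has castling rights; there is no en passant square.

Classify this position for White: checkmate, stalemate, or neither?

White to move; white king on a1.
In check: no.
King squares — b1: attacked by Qb3; a2: attacked by Qb3; b2: attacked by Qb3.
Legal moves for White: none.
Not in check and no legal moves → stalemate.

stalemate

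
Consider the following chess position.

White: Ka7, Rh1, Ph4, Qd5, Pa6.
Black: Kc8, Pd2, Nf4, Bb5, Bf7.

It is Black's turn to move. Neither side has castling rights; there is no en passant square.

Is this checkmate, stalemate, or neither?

neither

Black to move; black king on c8.
In check: no.
Legal moves for Black include: Kc7, Bg8, Bfe8, Bg6, Be6, Bh5, Bxd5, Bbe8, Bd7, Bc6, Bxa6, Bc4, Ba4, Bd3, Be2, Bf1, Ng6, Ne6, ... (list truncated; more exist).
Black has legal moves and is not in check → neither.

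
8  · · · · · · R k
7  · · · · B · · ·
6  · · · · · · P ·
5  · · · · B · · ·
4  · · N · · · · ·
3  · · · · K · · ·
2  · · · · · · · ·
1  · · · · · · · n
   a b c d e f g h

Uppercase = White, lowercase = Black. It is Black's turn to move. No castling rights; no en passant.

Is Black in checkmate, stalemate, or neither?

Black to move; black king on h8.
In check: yes, from the white bishop on e5 and the white rook on g8.
King squares — g7: attacked by Be5; h7: attacked by Pg6; g8: available.
Legal moves for Black: Kxg8.
Black is in check but has 1 legal move → neither.

neither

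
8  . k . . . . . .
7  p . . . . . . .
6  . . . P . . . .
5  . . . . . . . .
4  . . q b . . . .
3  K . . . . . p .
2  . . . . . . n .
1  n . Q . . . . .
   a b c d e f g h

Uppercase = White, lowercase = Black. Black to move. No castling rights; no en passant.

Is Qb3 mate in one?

yes

After Qb3: white king on a3; in check: yes, from the black queen on b3.
King squares — a2: attacked by Qb3; b2: attacked by Qb3; b3: attacked by Na1; a4: attacked by Qb3; b4: attacked by Qb3.
White has no legal moves → checkmate.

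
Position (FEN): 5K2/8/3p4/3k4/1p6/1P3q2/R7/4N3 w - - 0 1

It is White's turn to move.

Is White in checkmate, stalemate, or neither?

White to move; white king on f8.
In check: yes, from the black queen on f3.
Legal moves for White: Kg8, Ke8, Kg7, Ke7, Nxf3.
White is in check but has 5 legal moves → neither.

neither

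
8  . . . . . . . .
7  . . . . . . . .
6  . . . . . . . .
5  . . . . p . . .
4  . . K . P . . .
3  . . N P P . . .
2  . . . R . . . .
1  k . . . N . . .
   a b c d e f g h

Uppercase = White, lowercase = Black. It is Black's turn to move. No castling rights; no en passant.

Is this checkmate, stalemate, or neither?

Black to move; black king on a1.
In check: no.
King squares — b1: attacked by Nc3; a2: attacked by Rd2; b2: attacked by Rd2.
Legal moves for Black: none.
Not in check and no legal moves → stalemate.

stalemate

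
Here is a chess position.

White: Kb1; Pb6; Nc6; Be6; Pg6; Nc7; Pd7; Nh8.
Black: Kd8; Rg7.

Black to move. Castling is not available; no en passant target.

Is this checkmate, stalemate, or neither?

checkmate

Black to move; black king on d8.
In check: yes, from the white knight on c6.
King squares — c7: attacked by Pb6; d7: attacked by Be6; e7: attacked by Nc6; c8: attacked by Pd7; e8: attacked by Nc7.
Legal moves for Black: none.
In check with no legal moves → checkmate.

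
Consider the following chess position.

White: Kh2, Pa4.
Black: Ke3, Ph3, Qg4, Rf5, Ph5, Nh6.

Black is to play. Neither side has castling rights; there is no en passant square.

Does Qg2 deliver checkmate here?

yes

After Qg2: white king on h2; in check: yes, from the black queen on g2.
King squares — g1: attacked by Qg2; h1: attacked by Qg2; g2: attacked by Ph3; g3: attacked by Qg2; h3: attacked by Qg2.
White has no legal moves → checkmate.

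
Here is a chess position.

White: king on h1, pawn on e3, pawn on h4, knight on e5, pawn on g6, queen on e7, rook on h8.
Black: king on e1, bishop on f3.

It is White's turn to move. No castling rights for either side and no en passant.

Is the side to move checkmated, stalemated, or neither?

neither

White to move; white king on h1.
In check: yes, from the black bishop on f3.
King squares — g1: available; g2: attacked by Bf3; h2: available.
Legal moves for White: Kh2, Kg1, Nxf3+.
White is in check but has 3 legal moves → neither.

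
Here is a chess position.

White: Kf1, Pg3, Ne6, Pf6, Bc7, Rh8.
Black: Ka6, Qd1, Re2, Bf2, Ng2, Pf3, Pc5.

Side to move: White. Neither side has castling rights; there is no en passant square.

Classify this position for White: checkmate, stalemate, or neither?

checkmate

White to move; white king on f1.
In check: yes, from the black queen on d1.
King squares — e1: attacked by Qd1; g1: attacked by Qd1; e2: attacked by Qd1; f2: attacked by Re2; g2: attacked by Pf3.
Legal moves for White: none.
In check with no legal moves → checkmate.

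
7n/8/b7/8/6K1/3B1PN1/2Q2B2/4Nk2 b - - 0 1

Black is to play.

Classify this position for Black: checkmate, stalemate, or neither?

checkmate

Black to move; black king on f1.
In check: yes, from the white bishop on d3 and the white knight on g3.
King squares — e1: attacked by Bf2; g1: attacked by Bf2; e2: attacked by Qc2; f2: attacked by Qc2; g2: attacked by Ne1.
Legal moves for Black: none.
In check with no legal moves → checkmate.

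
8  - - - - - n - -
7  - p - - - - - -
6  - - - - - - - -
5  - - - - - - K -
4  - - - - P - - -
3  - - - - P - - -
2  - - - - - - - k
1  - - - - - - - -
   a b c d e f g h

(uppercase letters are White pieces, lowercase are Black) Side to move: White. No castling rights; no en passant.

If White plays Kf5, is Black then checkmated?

no

After Kf5: black king on h2; in check: no.
Black is not in check, so this cannot be checkmate.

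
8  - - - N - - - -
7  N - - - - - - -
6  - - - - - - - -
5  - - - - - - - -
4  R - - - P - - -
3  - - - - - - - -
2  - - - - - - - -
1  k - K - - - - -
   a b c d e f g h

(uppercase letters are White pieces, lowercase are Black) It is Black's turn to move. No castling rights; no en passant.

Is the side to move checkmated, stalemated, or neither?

Black to move; black king on a1.
In check: yes, from the white rook on a4.
King squares — b1: attacked by Kc1; a2: attacked by Ra4; b2: attacked by Kc1.
Legal moves for Black: none.
In check with no legal moves → checkmate.

checkmate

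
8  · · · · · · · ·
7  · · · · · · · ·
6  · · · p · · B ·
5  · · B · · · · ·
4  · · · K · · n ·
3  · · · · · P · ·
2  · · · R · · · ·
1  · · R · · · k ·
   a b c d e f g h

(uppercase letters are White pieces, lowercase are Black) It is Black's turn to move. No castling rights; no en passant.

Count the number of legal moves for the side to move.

0

Black to move; king on g1.
In check: yes, from the white rook on c1.
Legal moves: none.
Count: 0.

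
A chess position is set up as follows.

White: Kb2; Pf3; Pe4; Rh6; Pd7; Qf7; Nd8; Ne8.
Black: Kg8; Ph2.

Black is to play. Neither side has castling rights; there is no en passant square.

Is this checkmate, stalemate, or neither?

Black to move; black king on g8.
In check: yes, from the white queen on f7.
King squares — f7: attacked by Nd8; g7: attacked by Qf7; h7: attacked by Rh6; f8: attacked by Qf7; h8: attacked by Rh6.
Legal moves for Black: none.
In check with no legal moves → checkmate.

checkmate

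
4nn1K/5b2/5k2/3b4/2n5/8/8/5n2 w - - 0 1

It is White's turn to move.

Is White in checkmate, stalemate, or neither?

White to move; white king on h8.
In check: no.
King squares — g7: attacked by Kf6; h7: attacked by Nf8; g8: attacked by Bf7.
Legal moves for White: none.
Not in check and no legal moves → stalemate.

stalemate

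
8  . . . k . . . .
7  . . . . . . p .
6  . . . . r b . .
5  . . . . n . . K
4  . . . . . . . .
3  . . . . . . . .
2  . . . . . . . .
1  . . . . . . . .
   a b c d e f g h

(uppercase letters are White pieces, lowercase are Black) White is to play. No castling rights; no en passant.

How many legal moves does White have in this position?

White to move; king on h5.
In check: no.
Legal moves: none.
Count: 0.

0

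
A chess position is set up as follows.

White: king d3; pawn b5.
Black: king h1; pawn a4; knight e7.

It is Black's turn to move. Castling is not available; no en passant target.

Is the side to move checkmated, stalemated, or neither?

neither

Black to move; black king on h1.
In check: no.
Legal moves for Black: Ng8, Nc8, Ng6, Nc6, Nf5, Nd5, Kh2, Kg2, Kg1, a3.
Black has 10 legal moves and is not in check → neither.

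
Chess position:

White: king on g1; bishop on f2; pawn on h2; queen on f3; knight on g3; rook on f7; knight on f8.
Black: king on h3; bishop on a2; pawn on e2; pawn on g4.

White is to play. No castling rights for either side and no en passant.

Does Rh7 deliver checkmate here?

After Rh7: black king on h3; in check: yes, from the white rook on h7.
King squares — g2: attacked by Kg1; h2: attacked by Kg1; g3: attacked by Bf2; g4: own pawn; h4: attacked by Rh7.
Black has no legal moves → checkmate.

yes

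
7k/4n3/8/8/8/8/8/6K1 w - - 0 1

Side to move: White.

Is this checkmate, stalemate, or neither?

neither

White to move; white king on g1.
In check: no.
Legal moves for White: Kh2, Kg2, Kf2, Kh1, Kf1.
White has 5 legal moves and is not in check → neither.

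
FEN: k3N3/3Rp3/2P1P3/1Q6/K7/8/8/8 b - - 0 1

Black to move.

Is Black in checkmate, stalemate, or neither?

stalemate

Black to move; black king on a8.
In check: no.
King squares — a7: attacked by Rd7; b7: attacked by Qb5; b8: attacked by Qb5.
Legal moves for Black: none.
Not in check and no legal moves → stalemate.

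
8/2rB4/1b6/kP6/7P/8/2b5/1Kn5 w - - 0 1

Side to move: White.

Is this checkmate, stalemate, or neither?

White to move; white king on b1.
In check: yes, from the black bishop on c2.
King squares — a1: available; c1: available; a2: attacked by Nc1; b2: available; c2: attacked by Rc7.
Legal moves for White: Kb2, Kxc1, Ka1.
White is in check but has 3 legal moves → neither.

neither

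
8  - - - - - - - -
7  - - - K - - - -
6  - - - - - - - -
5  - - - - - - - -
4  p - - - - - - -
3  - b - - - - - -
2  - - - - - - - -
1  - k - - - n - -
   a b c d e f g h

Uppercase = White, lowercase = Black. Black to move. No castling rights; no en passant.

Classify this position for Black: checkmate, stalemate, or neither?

Black to move; black king on b1.
In check: no.
Legal moves for Black: Bg8, Bf7, Be6+, Bd5, Bc4, Bc2, Ba2, Bd1, Ng3, Ne3, Nh2, Nd2, Kc2, Kb2, Ka2, Kc1, Ka1, a3.
Black has 18 legal moves and is not in check → neither.

neither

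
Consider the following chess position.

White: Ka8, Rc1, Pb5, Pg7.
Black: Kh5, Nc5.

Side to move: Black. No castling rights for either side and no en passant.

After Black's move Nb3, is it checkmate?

After Nb3: white king on a8; in check: no.
White is not in check, so this cannot be checkmate.

no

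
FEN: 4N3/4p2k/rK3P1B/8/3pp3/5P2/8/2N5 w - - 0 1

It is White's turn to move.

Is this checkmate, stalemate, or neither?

neither

White to move; white king on b6.
In check: yes, from the black rook on a6.
Legal moves for White: Kc7, Kb7, Kxa6, Kc5, Kb5.
White is in check but has 5 legal moves → neither.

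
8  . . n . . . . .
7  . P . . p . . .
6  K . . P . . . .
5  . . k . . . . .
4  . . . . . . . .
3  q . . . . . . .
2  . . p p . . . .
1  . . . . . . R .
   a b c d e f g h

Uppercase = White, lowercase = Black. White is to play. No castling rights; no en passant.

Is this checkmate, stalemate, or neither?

checkmate

White to move; white king on a6.
In check: yes, from the black queen on a3.
King squares — a5: attacked by Qa3; b5: attacked by Kc5; b6: attacked by Kc5; a7: attacked by Qa3; b7: own pawn.
Legal moves for White: none.
In check with no legal moves → checkmate.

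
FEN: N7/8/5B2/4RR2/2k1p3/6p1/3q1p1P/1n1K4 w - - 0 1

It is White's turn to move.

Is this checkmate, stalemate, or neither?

checkmate

White to move; white king on d1.
In check: yes, from the black queen on d2.
King squares — c1: attacked by Qd2; e1: attacked by Qd2; c2: attacked by Qd2; d2: attacked by Nb1; e2: attacked by Qd2.
Legal moves for White: none.
In check with no legal moves → checkmate.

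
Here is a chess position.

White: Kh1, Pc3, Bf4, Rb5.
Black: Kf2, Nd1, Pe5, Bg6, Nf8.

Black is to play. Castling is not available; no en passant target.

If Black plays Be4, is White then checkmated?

After Be4: white king on h1; in check: yes, from the black bishop on e4.
White has 1 legal reply: Kh2.
In check but a legal move exists → not checkmate.

no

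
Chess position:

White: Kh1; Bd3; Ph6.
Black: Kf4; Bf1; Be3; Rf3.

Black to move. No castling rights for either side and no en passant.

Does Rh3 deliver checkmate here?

yes

After Rh3: white king on h1; in check: yes, from the black rook on h3.
King squares — g1: attacked by Be3; g2: attacked by Bf1; h2: attacked by Rh3.
White has no legal moves → checkmate.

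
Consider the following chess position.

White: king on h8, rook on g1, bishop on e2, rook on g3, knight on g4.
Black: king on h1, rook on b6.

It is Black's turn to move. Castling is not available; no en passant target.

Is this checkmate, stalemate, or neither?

Black to move; black king on h1.
In check: yes, from the white rook on g1.
King squares — g1: attacked by Rg3; g2: attacked by Rg1; h2: attacked by Ng4.
Legal moves for Black: none.
In check with no legal moves → checkmate.

checkmate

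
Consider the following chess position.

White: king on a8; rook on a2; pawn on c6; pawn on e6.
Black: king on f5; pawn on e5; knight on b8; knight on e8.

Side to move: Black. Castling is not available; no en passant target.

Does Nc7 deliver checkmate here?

no

After Nc7: white king on a8; in check: yes, from the black knight on c7.
White has 3 legal replies: Kxb8, Kb7, Ka7.
In check but a legal move exists → not checkmate.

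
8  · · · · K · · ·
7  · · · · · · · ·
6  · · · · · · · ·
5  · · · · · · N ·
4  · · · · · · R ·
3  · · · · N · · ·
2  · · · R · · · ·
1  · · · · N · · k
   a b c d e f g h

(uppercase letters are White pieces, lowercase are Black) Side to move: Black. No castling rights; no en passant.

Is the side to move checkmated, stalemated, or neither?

stalemate

Black to move; black king on h1.
In check: no.
King squares — g1: attacked by Rg4; g2: attacked by Ne1; h2: attacked by Rd2.
Legal moves for Black: none.
Not in check and no legal moves → stalemate.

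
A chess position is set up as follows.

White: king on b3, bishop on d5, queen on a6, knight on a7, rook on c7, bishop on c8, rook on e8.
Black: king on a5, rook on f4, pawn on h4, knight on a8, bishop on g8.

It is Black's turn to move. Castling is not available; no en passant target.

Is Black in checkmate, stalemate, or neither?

Black to move; black king on a5.
In check: yes, from the white queen on a6.
King squares — a4: attacked by Kb3; b4: attacked by Kb3; b5: attacked by Qa6; a6: attacked by Bc8; b6: attacked by Qa6.
Legal moves for Black: none.
In check with no legal moves → checkmate.

checkmate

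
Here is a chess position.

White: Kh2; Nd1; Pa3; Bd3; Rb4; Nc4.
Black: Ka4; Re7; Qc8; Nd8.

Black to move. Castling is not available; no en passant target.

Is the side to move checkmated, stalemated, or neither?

checkmate

Black to move; black king on a4.
In check: yes, from the white rook on b4.
King squares — a3: attacked by Nc4; b3: attacked by Rb4; b4: attacked by Pa3; a5: attacked by Nc4; b5: attacked by Rb4.
Legal moves for Black: none.
In check with no legal moves → checkmate.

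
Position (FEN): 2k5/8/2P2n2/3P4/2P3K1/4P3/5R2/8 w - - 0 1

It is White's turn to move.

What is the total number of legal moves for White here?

8

White to move; king on g4.
In check: yes, from the black knight on f6.
Legal moves: Kg5, Kf5, Kh4, Kf4, Kh3, Kg3, Kf3, Rxf6.
Count: 8.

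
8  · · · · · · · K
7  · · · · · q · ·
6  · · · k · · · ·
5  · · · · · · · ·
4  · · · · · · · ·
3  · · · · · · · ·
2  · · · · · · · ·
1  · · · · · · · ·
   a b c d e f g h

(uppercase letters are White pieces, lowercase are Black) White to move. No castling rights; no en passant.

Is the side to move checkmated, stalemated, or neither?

stalemate

White to move; white king on h8.
In check: no.
King squares — g7: attacked by Qf7; h7: attacked by Qf7; g8: attacked by Qf7.
Legal moves for White: none.
Not in check and no legal moves → stalemate.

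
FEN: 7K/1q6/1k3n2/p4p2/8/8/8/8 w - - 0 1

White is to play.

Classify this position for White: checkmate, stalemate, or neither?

White to move; white king on h8.
In check: no.
King squares — g7: attacked by Qb7; h7: attacked by Nf6; g8: attacked by Nf6.
Legal moves for White: none.
Not in check and no legal moves → stalemate.

stalemate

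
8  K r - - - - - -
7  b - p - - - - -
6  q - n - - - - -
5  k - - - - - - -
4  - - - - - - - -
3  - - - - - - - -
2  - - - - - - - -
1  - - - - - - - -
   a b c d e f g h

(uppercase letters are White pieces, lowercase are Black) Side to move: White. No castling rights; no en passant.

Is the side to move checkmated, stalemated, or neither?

checkmate

White to move; white king on a8.
In check: yes, from the black rook on b8.
King squares — a7: attacked by Qa6; b7: attacked by Qa6; b8: attacked by Nc6.
Legal moves for White: none.
In check with no legal moves → checkmate.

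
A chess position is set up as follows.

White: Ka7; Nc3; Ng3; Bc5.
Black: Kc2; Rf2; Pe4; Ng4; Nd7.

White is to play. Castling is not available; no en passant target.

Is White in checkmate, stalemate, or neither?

neither

White to move; white king on a7.
In check: no.
Legal moves for White include: Ka8, Kb7, Ka6, Bf8, Be7, Bd6, Bb6, Bd4, Bb4, Be3, Ba3, Bxf2, Nh5, Nf5, Ngxe4, Nge2, Nh1, Nf1, ... (list truncated; more exist).
White has legal moves and is not in check → neither.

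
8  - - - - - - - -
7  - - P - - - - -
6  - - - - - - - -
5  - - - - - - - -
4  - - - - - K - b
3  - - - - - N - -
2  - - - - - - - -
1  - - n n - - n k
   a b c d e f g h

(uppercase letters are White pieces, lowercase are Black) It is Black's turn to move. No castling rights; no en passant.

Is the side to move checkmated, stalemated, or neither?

neither

Black to move; black king on h1.
In check: no.
Legal moves for Black include: Bd8, Be7, Bf6, Bg5+, Bg3+, Bf2, Be1, Kg2, Nh3+, Nxf3, Nge2+, Ne3, Nc3, Nf2, Nb2, Nd3+, Nb3, Nce2+, ... (list truncated; more exist).
Black has legal moves and is not in check → neither.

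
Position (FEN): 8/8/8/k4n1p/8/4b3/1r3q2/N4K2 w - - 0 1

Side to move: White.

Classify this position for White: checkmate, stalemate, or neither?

White to move; white king on f1.
In check: yes, from the black queen on f2.
King squares — e1: attacked by Qf2; g1: attacked by Qf2; e2: attacked by Rb2; f2: attacked by Rb2; g2: attacked by Qf2.
Legal moves for White: none.
In check with no legal moves → checkmate.

checkmate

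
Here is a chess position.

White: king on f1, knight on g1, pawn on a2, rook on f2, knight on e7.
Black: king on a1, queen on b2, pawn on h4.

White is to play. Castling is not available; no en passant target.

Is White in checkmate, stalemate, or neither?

White to move; white king on f1.
In check: no.
Legal moves for White include: Ng8, Nc8, Ng6, Nc6, Nf5, Nd5, Rf8, Rf7, Rf6, Rf5, Rf4, Rf3, Rh2, Rg2, Re2, Rd2, Rc2, Rxb2, ... (list truncated; more exist).
White has legal moves and is not in check → neither.

neither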